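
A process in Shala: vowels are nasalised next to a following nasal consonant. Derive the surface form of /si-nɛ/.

/i/ sits next to the nasal /n/ and is therefore nasalised to [ĩ].

[sĩnɛ]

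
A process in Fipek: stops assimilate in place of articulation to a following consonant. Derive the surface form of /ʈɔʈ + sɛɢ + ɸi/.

[ʈɔtsɛbɸi]

The rule targets /ʈ/ (voiceless retroflex stop), which sits before the trigger /s/ (alveolar).
The voiceless alveolar stop is [t], so /ʈ/ → [t].
At the second juncture, /ɢ/ likewise becomes [b] adjacent to /ɸ/.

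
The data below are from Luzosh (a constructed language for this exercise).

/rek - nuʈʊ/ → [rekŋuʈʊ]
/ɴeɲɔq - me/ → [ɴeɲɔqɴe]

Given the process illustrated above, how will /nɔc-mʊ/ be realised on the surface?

The data show progressive place assimilation: /n/ → [ŋ] after /k/; /m/ → [ɴ] after /q/. In each pair only place changes, matching the preceding consonant, while manner and voice stay constant.
/m/ is a voiced bilabial nasal. The preceding trigger /c/ is palatal, so /m/ must become palatal as well.
A voiced palatal nasal is [ɲ], so the surface segment is [ɲ].

[nɔcɲʊ]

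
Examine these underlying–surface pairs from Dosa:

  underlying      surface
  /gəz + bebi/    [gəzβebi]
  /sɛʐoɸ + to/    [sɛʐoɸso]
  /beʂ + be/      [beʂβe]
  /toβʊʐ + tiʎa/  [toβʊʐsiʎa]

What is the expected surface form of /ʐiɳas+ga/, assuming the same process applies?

[ʐiɳasɣa]

The data show progressive manner assimilation: /b/ → [β] after /z/; /t/ → [s] after /ɸ/; /b/ → [β] after /ʂ/; /t/ → [s] after /ʐ/. In each pair only manner changes, matching the preceding consonant, while place and voice stay constant.
The rule targets /g/ (voiced velar stop), which sits after the trigger /s/ (fricative).
A voiced velar fricative is [ɣ], so the surface segment is [ɣ].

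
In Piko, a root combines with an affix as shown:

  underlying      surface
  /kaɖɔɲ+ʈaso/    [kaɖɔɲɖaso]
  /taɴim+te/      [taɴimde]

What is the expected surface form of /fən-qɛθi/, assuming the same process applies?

[fənɢɛθi]

The data show progressive voicing assimilation: /ʈ/ → [ɖ] after /ɲ/; /t/ → [d] after /m/. In each pair only voicing changes, matching the preceding consonant, while place and manner stay constant.
/q/ is a voiceless uvular stop. The preceding trigger /n/ is voiced, so /q/ must become voiced as well.
A voiced uvular stop is [ɢ], so the surface segment is [ɢ].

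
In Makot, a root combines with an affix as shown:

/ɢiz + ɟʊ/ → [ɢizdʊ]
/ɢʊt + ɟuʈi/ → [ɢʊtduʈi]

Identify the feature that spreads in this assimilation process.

Comparing underlying and surface forms, /ɟ/ → [d] is the alternation; the neighbouring /z/ is constant.
The change palatal → alveolar matches the place of the preceding /z/, identifying this as place assimilation.
Checking the remaining alternation: /ɟ/ → [d] after /t/ (palatal → alveolar, matching alveolar) — only place changes, and always toward the preceding segment.

place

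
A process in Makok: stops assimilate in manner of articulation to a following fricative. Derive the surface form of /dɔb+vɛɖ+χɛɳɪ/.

/b/ is a voiced bilabial stop. The following trigger /v/ is a fricative, so /b/ must become a fricative as well.
Changing only its manner to fricative gives [β] — the voiced bilabial fricative.
The same rule applies at the second boundary: /ɖ/ → [ʐ] next to /χ/.

[dɔβvɛʐχɛɳɪ]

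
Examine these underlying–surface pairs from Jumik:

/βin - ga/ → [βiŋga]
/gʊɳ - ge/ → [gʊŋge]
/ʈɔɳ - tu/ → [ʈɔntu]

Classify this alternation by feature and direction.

The segment that alternates is /n/, which surfaces as [ŋ] when adjacent to /g/.
/n/ is alveolar while /g/ is velar; the output [ŋ] is velar, matching the trigger — so the feature that spreads is place.
Manner and voice are unchanged, so the assimilation is partial, not total.
The other alternating forms pattern the same way: /ɳ/ → [ŋ] before /g/ (retroflex → velar, matching velar); /ɳ/ → [n] before /t/ (retroflex → alveolar, matching alveolar) — only place changes, and always toward the following segment.
The trigger is the following segment, so the direction is regressive (anticipatory).

regressive place assimilation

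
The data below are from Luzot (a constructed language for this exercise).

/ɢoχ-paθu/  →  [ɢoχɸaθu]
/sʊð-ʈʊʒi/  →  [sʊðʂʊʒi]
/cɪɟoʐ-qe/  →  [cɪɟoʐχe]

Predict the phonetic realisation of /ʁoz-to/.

[ʁozso]

The data show progressive manner assimilation: /p/ → [ɸ] after /χ/; /ʈ/ → [ʂ] after /ð/; /q/ → [χ] after /ʐ/. In each pair only manner changes, matching the preceding consonant, while place and voice stay constant.
The rule targets /t/ (voiceless alveolar stop), which sits after the trigger /z/ (fricative).
The voiceless alveolar fricative is [s], so /t/ → [s].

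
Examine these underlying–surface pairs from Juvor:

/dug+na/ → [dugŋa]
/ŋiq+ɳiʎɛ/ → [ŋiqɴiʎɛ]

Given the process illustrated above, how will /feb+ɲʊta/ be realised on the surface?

[febmʊta]

The data show progressive place assimilation: /n/ → [ŋ] after /g/; /ɳ/ → [ɴ] after /q/. In each pair only place changes, matching the preceding consonant, while manner and voice stay constant.
The rule targets /ɲ/ (voiced palatal nasal), which sits after the trigger /b/ (bilabial).
The voiced bilabial nasal is [m], so /ɲ/ → [m].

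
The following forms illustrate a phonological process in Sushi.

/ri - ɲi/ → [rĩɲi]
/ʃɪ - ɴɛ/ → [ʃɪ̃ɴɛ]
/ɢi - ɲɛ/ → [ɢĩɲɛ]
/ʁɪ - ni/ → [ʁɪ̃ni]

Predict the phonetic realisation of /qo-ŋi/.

[qõŋi]

The data show regressive nasality assimilation (vowel nasalisation): /i/ → [ĩ] before /ɲ/; /ɪ/ → [ɪ̃] before /ɴ/; /ɪ/ → [ɪ̃] before /n/ — a vowel is nasalised by an immediately following nasal consonant.
The vowel /o/ is adjacent to the following nasal /ŋ/, so it acquires [+nasal] and surfaces as [õ].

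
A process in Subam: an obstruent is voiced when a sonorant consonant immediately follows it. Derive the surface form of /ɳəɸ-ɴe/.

[ɳəβɴe]

/ɸ/ is a voiceless bilabial fricative. The following trigger /ɴ/ is voiced, so /ɸ/ must become voiced as well.
A voiced bilabial fricative is [β], so the surface segment is [β].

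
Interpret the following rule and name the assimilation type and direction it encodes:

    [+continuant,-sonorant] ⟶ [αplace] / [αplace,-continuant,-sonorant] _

progressive place assimilation

The shared variable α links the value of the place features (abbreviated [place]) on the target to the same value on the neighbouring segment, so place is the feature that assimilates.
Since the environment is written before the underscore, the trigger precedes the target; the direction is progressive.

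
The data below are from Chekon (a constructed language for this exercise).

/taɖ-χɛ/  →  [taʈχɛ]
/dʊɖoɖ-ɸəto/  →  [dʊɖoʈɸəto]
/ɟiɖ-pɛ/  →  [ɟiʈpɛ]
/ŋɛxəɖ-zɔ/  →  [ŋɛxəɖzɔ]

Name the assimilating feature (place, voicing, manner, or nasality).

voicing

The segment that alternates is /ɖ/, which surfaces as [ʈ] when adjacent to /χ/.
/ɖ/ is voiced while /χ/ is voiceless; the output [ʈ] is voiceless, matching the trigger — so the feature that spreads is voicing.
The other alternating forms pattern the same way: /ɖ/ → [ʈ] before /ɸ/ (voiced → voiceless, matching voiceless); /ɖ/ → [ʈ] before /p/ (voiced → voiceless, matching voiceless) — only voicing changes, and always toward the following segment.
No alternation appears in [ŋɛxəɖzɔ]: there the adjacent consonants already agree in voicing (/ɖ/ and /z/ are both voiced), so this form is consistent with the same rule.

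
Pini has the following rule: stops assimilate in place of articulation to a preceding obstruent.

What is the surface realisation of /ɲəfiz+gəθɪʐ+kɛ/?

[ɲəfizdəθɪʐʈɛ]

/g/ is a voiced velar stop. The preceding trigger /z/ is alveolar, so /g/ must become alveolar as well.
Changing only its place to alveolar gives [d] — the voiced alveolar stop.
At the second juncture, /k/ likewise becomes [ʈ] adjacent to /ʐ/.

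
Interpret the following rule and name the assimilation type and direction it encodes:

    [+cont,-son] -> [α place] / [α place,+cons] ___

The rule copies the place features (abbreviated [place]) from the environment onto the target, so the assimilating feature is place.
The conditioning segment sits to the left of the focus bar, meaning the trigger precedes the segment that changes — progressive assimilation.

progressive place assimilation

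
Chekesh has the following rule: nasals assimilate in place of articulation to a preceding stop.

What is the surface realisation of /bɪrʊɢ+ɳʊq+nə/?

[bɪrʊɢɴʊqɴə]

The rule targets /ɳ/ (voiced retroflex nasal), which sits after the trigger /ɢ/ (uvular).
A voiced uvular nasal is [ɴ], so the surface segment is [ɴ].
The same rule applies at the second boundary: /n/ → [ɴ] next to /q/.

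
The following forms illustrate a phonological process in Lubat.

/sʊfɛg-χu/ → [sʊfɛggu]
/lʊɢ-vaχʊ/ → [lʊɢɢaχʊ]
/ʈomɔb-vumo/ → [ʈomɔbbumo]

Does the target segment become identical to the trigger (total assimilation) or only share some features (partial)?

total assimilation

The segment that alternates is /χ/, which surfaces as [g] when adjacent to /g/.
The output [g] is identical to the trigger /g/ — every feature (place, manner, voicing) has been copied — so this is total assimilation.
The remaining alternations confirm this: /v/ → [ɢ] after /ɢ/; /v/ → [b] after /b/ — in each case the output is a copy of the preceding consonant.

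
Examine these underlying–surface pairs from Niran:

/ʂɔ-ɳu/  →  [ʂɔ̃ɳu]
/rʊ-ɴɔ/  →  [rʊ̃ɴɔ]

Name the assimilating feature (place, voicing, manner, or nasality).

The vowel /ɔ/ surfaces as nasalised [ɔ̃] next to the following nasal /ɳ/ — it has acquired the [+nasal] feature of its neighbour.
Likewise in the remaining data: /ʊ/ → [ʊ̃] before /ɴ/ — each time a vowel is nasalised next to a following nasal.

nasality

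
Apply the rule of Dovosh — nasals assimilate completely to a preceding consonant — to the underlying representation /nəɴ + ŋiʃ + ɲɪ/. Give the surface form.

/ŋ/ is the segment targeted by the rule; it sits immediately after /ɴ/, so it assimilates completely and surfaces as [ɴ].
At the second juncture, /ɲ/ likewise becomes [ʃ] adjacent to /ʃ/.

[nəɴɴiʃʃɪ]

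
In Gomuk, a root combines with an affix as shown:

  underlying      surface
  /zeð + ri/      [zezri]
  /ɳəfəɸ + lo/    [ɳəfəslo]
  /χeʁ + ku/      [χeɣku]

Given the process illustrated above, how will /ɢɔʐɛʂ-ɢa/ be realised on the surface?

[ɢɔʐɛχɢa]

The data show regressive place assimilation: /ð/ → [z] before /r/; /ɸ/ → [s] before /l/; /ʁ/ → [ɣ] before /k/. In each pair only place changes, matching the following consonant, while manner and voice stay constant.
/ʂ/ is a voiceless retroflex fricative. The following trigger /ɢ/ is uvular, so /ʂ/ must become uvular as well.
The voiceless uvular fricative is [χ], so /ʂ/ → [χ].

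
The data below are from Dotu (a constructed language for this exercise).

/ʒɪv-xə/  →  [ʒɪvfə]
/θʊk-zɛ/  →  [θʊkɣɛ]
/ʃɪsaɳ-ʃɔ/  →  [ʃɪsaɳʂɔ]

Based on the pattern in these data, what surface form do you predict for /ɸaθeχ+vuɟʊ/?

[ɸaθeχʁuɟʊ]

The data show progressive place assimilation: /x/ → [f] after /v/; /z/ → [ɣ] after /k/; /ʃ/ → [ʂ] after /ɳ/. In each pair only place changes, matching the preceding consonant, while manner and voice stay constant.
The rule targets /v/ (voiced labiodental fricative), which sits after the trigger /χ/ (uvular).
Changing only its place to uvular gives [ʁ] — the voiced uvular fricative.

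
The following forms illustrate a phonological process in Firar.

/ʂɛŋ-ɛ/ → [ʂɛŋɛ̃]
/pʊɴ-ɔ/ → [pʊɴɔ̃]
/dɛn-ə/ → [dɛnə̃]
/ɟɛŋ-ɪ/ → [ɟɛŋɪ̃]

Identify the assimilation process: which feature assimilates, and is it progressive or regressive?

progressive nasality assimilation (vowel nasalisation)

The vowel /ɛ/ surfaces as nasalised [ɛ̃] next to the preceding nasal /ŋ/ — it has acquired the [+nasal] feature of its neighbour.
Likewise in the remaining data: /ɔ/ → [ɔ̃] after /ɴ/; /ə/ → [ə̃] after /n/; /ɪ/ → [ɪ̃] after /ŋ/ — each time a vowel is nasalised next to a preceding nasal.
Because the conditioning nasal is to the left of the vowel that changes, the process is progressive (perseverative).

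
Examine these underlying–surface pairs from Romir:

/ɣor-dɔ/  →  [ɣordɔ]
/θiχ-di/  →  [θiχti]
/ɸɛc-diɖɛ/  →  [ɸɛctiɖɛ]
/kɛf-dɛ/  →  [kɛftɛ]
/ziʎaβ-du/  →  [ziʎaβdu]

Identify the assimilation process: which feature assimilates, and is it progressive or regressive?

progressive voicing assimilation

Underlying /d/ is realised as [t] next to /χ/; /χ/ itself does not change.
The change voiced → voiceless matches the voicing of the preceding /χ/, identifying this as voicing assimilation.
Place and manner are unchanged, so the assimilation is partial, not total.
Checking the remaining alternations: /d/ → [t] after /c/ (voiced → voiceless, matching voiceless); /d/ → [t] after /f/ (voiced → voiceless, matching voiceless) — only voicing changes, and always toward the preceding segment.
No alternation appears in [ɣordɔ], [ziʎaβdu]: there the adjacent consonants already agree in voicing (/d/ and /r/ are both voiced; /d/ and /β/ are both voiced), so these forms are consistent with the same rule.
Since the segment that changes follows the conditioning segment, the assimilation is progressive.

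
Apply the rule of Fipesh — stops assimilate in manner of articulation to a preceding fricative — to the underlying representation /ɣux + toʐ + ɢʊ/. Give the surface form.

[ɣuxsoʐʁʊ]

/t/ is a voiceless alveolar stop. The preceding trigger /x/ is a fricative, so /t/ must become a fricative as well.
Changing only its manner to fricative gives [s] — the voiceless alveolar fricative.
At the second juncture, /ɢ/ likewise becomes [ʁ] adjacent to /ʐ/.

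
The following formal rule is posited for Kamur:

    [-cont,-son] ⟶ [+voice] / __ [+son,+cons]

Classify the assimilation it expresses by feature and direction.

The structural change is [+voice], and the conditioning segment [+son,+cons] (a sonorant consonant) is itself voiced, so the target comes to share the voicing of its neighbour — voicing assimilation.
The conditioning segment sits to the right of the focus bar, meaning the trigger follows the segment that changes — regressive assimilation.

regressive voicing assimilation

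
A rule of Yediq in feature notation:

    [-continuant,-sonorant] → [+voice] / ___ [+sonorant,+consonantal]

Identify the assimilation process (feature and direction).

The target ([-continuant,-sonorant], stops) acquires [+voice] next to a sonorant consonant ([+sonorant,+consonantal]) — it takes on the voicing of its neighbour, so the feature that spreads is voicing.
Since the environment is written after the underscore, the trigger follows the target; the direction is regressive.

regressive voicing assimilation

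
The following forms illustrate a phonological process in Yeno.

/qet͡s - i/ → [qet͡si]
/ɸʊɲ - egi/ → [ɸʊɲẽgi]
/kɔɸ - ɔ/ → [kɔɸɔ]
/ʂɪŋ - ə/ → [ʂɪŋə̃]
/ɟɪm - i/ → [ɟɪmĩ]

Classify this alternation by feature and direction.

The vowel /e/ surfaces as nasalised [ẽ] next to the preceding nasal /ɲ/ — it has acquired the [+nasal] feature of its neighbour.
The other forms show the same pattern: /ə/ → [ə̃] after /ŋ/; /i/ → [ĩ] after /m/ — each time a vowel is nasalised next to a preceding nasal.
No change occurs in [qet͡si], [kɔɸɔ] because the vowel at the boundary is adjacent to an oral consonant, not a nasal (/i/ next to /t͡s/; /ɔ/ next to /ɸ/).
Because the conditioning nasal is to the left of the vowel that changes, the process is progressive (perseverative).

progressive nasality assimilation (vowel nasalisation)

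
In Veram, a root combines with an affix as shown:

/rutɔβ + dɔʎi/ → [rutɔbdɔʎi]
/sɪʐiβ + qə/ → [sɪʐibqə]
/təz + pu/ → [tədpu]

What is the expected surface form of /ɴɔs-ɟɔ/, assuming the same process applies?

The data show regressive manner assimilation: /β/ → [b] before /d/; /β/ → [b] before /q/; /z/ → [d] before /p/. In each pair only manner changes, matching the following consonant, while place and voice stay constant.
The rule targets /s/ (voiceless alveolar fricative), which sits before the trigger /ɟ/ (stop).
A voiceless alveolar stop is [t], so the surface segment is [t].

[ɴɔtɟɔ]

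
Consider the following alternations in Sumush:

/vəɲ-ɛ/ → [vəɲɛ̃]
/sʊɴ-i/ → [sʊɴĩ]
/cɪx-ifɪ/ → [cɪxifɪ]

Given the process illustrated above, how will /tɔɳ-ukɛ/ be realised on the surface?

The data show progressive nasality assimilation (vowel nasalisation): /ɛ/ → [ɛ̃] after /ɲ/; /i/ → [ĩ] after /ɴ/ — a vowel is nasalised by an immediately preceding nasal consonant.
No change occurs in [cɪxifɪ] because the vowel at the boundary is adjacent to an oral consonant, not a nasal (/i/ next to /x/).
The vowel /u/ is adjacent to the preceding nasal /ɳ/, so it acquires [+nasal] and surfaces as [ũ].

[tɔɳũkɛ]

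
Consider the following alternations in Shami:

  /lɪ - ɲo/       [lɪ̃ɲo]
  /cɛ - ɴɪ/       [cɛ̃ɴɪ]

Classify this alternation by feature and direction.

regressive nasality assimilation (vowel nasalisation)

The vowel /ɪ/ surfaces as nasalised [ɪ̃] next to the following nasal /ɲ/ — it has acquired the [+nasal] feature of its neighbour.
The other form shows the same pattern: /ɛ/ → [ɛ̃] before /ɴ/ — each time a vowel is nasalised next to a following nasal.
Because the conditioning nasal is to the right of the vowel that changes, the process is regressive (anticipatory).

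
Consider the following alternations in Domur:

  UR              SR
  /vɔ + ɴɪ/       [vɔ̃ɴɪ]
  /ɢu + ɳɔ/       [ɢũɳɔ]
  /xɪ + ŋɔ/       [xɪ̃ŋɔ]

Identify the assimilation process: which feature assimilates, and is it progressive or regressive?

The vowel /ɔ/ surfaces as nasalised [ɔ̃] next to the following nasal /ɴ/ — it has acquired the [+nasal] feature of its neighbour.
Likewise in the remaining data: /u/ → [ũ] before /ɳ/; /ɪ/ → [ɪ̃] before /ŋ/ — each time a vowel is nasalised next to a following nasal.
Because the conditioning nasal is to the right of the vowel that changes, the process is regressive (anticipatory).

regressive nasality assimilation (vowel nasalisation)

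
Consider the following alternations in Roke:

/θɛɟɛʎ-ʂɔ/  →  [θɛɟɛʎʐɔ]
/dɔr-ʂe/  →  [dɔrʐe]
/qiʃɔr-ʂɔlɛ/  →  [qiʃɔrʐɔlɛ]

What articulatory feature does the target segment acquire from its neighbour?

voicing

Underlying /ʂ/ is realised as [ʐ] next to /ʎ/; /ʎ/ itself does not change.
The change voiceless → voiced matches the voicing of the preceding /ʎ/, identifying this as voicing assimilation.
The other alternating form patterns the same way: /ʂ/ → [ʐ] after /r/ (voiceless → voiced, matching voiced) — only voicing changes, and always toward the preceding segment.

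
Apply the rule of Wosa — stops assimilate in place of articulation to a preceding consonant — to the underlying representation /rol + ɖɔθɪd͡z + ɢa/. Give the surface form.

/ɖ/ is a voiced retroflex stop. The preceding trigger /l/ is alveolar, so /ɖ/ must become alveolar as well.
A voiced alveolar stop is [d], so the surface segment is [d].
The same rule applies at the second boundary: /ɢ/ → [d] next to /d͡z/.

[roldɔθɪd͡zda]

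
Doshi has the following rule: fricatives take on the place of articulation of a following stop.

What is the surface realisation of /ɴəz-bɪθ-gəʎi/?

[ɴəβbɪxgəʎi]

/z/ is a voiced alveolar fricative. The following trigger /b/ is bilabial, so /z/ must become bilabial as well.
Changing only its place to bilabial gives [β] — the voiced bilabial fricative.
At the second juncture, /θ/ likewise becomes [x] adjacent to /g/.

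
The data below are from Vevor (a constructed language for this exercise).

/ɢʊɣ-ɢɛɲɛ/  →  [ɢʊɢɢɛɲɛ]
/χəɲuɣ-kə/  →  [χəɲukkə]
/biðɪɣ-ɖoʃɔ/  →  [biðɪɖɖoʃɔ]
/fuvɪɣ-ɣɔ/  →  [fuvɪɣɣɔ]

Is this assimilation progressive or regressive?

regressive

Comparing underlying and surface forms, /ɣ/ → [ɢ] is the alternation; the neighbouring /ɢ/ is constant.
The output [ɢ] is identical to the trigger /ɢ/ — every feature (place, manner, voicing) has been copied — so this is total assimilation.
The other forms behave the same way: /ɣ/ → [k] before /k/; /ɣ/ → [ɖ] before /ɖ/ — in each case the output is a copy of the following consonant.
In [fuvɪɣɣɔ] the two consonants at the boundary are already identical (/ɣ/ + /ɣ/), so the rule applies vacuously and nothing changes.
Since the segment that changes precedes the conditioning segment, the assimilation is regressive.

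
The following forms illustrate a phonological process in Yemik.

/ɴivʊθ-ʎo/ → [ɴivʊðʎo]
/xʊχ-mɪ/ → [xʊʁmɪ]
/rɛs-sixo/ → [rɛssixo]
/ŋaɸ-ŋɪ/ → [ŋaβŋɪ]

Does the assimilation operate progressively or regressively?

Underlying /θ/ is realised as [ð] next to /ʎ/; /ʎ/ itself does not change.
/θ/ is voiceless while /ʎ/ is voiced; the output [ð] is voiced, matching the trigger — so the feature that spreads is voicing.
Checking the remaining alternations: /χ/ → [ʁ] before /m/ (voiceless → voiced, matching voiced); /ɸ/ → [β] before /ŋ/ (voiceless → voiced, matching voiced) — only voicing changes, and always toward the following segment.
No alternation appears in [rɛssixo]: there the adjacent consonants already agree in voicing (/s/ and /s/ are both voiceless), so this form is consistent with the same rule.
Since the segment that changes precedes the conditioning segment, the assimilation is regressive.

regressive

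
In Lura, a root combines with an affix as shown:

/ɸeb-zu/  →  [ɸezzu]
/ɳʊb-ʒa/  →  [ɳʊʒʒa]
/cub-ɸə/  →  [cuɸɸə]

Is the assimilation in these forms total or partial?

Underlying /b/ is realised as [z] next to /z/; /z/ itself does not change.
The output [z] is identical to the trigger /z/ — every feature (place, manner, voicing) has been copied — so this is total assimilation.
The other forms behave the same way: /b/ → [ʒ] before /ʒ/; /b/ → [ɸ] before /ɸ/ — in each case the output is a copy of the following consonant.

total assimilation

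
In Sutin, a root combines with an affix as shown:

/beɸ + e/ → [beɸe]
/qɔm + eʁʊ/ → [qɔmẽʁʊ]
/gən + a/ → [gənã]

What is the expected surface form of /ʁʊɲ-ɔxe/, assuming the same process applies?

The data show progressive nasality assimilation (vowel nasalisation): /e/ → [ẽ] after /m/; /a/ → [ã] after /n/ — a vowel is nasalised by an immediately preceding nasal consonant.
No change occurs in [beɸe] because the vowel at the boundary is adjacent to an oral consonant, not a nasal (/e/ next to /ɸ/).
The vowel /ɔ/ is adjacent to the preceding nasal /ɲ/, so it acquires [+nasal] and surfaces as [ɔ̃].

[ʁʊɲɔ̃xe]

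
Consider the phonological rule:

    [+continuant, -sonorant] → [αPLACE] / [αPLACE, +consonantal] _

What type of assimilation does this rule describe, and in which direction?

progressive place assimilation

The shared variable α links the value of the place features (abbreviated [PLACE]) on the target to the same value on the neighbouring segment, so place is the feature that assimilates.
The conditioning segment sits to the left of the focus bar, meaning the trigger precedes the segment that changes — progressive assimilation.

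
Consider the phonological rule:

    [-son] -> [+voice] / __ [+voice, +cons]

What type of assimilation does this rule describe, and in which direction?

regressive voicing assimilation

The structural change is [+voice], and the conditioning segment [+voice, +cons] (a voiced consonant) is itself voiced, so the target comes to share the voicing of its neighbour — voicing assimilation.
The conditioning segment sits to the right of the focus bar, meaning the trigger follows the segment that changes — regressive assimilation.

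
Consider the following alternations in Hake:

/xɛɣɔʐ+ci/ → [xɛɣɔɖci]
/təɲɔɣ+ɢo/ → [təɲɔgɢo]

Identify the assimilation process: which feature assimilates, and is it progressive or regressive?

The segment that alternates is /ʐ/, which surfaces as [ɖ] when adjacent to /c/.
/ʐ/ is a fricative while /c/ is a stop; the output [ɖ] is a stop, matching the trigger — so the feature that spreads is manner.
Place and voice are unchanged, so the assimilation is partial, not total.
The same holds elsewhere in the data: /ɣ/ → [g] before /ɢ/ (fricative → stop, matching a stop) — only manner changes, and always toward the following segment.
The trigger is the following segment, so the direction is regressive (anticipatory).

regressive manner assimilation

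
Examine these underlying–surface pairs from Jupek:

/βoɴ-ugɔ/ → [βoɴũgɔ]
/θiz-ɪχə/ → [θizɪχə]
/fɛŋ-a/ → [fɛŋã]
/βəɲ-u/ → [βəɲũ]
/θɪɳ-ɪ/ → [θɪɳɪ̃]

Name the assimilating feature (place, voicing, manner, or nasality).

nasality

The vowel /u/ surfaces as nasalised [ũ] next to the preceding nasal /ɴ/ — it has acquired the [+nasal] feature of its neighbour.
Likewise in the remaining data: /a/ → [ã] after /ŋ/; /u/ → [ũ] after /ɲ/; /ɪ/ → [ɪ̃] after /ɳ/ — each time a vowel is nasalised next to a preceding nasal.
No change occurs in [θizɪχə] because the vowel at the boundary is adjacent to an oral consonant, not a nasal (/ɪ/ next to /z/).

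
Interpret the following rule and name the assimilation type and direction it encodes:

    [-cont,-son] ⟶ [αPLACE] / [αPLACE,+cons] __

progressive place assimilation

The rule copies the place features (abbreviated [PLACE]) from the environment onto the target, so the assimilating feature is place.
Since the environment is written before the underscore, the trigger precedes the target; the direction is progressive.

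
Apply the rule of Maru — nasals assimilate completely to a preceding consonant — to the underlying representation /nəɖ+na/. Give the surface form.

[nəɖɖa]

/n/ is the segment targeted by the rule; it sits immediately after /ɖ/, so it assimilates completely and surfaces as [ɖ].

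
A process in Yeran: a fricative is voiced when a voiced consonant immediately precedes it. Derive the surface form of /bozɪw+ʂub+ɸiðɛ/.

The rule targets /ʂ/ (voiceless retroflex fricative), which sits after the trigger /w/ (voiced).
The voiced retroflex fricative is [ʐ], so /ʂ/ → [ʐ].
At the second juncture, /ɸ/ likewise becomes [β] adjacent to /b/.

[bozɪwʐubβiðɛ]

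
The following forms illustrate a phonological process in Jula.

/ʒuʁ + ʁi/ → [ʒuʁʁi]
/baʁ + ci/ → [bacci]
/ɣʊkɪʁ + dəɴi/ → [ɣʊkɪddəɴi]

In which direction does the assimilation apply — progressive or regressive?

Underlying /ʁ/ is realised as [c] next to /c/; /c/ itself does not change.
The output [c] is identical to the trigger /c/ — every feature (place, manner, voicing) has been copied — so this is total assimilation.
The other form behaves the same way: /ʁ/ → [d] before /d/ — in each case the output is a copy of the following consonant.
In [ʒuʁʁi] the two consonants at the boundary are already identical (/ʁ/ + /ʁ/), so the rule applies vacuously and nothing changes.
The trigger is the following segment, so the direction is regressive (anticipatory).

regressive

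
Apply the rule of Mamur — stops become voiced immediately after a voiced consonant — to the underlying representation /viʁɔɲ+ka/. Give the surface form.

The rule targets /k/ (voiceless velar stop), which sits after the trigger /ɲ/ (voiced).
Changing only its voicing to voiced gives [g] — the voiced velar stop.

[viʁɔɲga]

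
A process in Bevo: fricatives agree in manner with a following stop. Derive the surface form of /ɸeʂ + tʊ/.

[ɸeʈtʊ]

/ʂ/ is a voiceless retroflex fricative. The following trigger /t/ is a stop, so /ʂ/ must become a stop as well.
Changing only its manner to stop gives [ʈ] — the voiceless retroflex stop.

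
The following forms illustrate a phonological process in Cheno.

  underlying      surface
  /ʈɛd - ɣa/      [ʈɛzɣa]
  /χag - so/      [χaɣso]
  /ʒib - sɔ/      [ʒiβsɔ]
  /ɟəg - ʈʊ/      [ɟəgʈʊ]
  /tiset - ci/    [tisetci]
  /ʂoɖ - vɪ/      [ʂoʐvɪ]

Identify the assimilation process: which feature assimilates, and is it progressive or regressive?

regressive manner assimilation

Underlying /d/ is realised as [z] next to /ɣ/; /ɣ/ itself does not change.
/d/ is a stop while /ɣ/ is a fricative; the output [z] is a fricative, matching the trigger — so the feature that spreads is manner.
Place and voice are unchanged, so the assimilation is partial, not total.
The other alternating forms pattern the same way: /g/ → [ɣ] before /s/ (stop → fricative, matching a fricative); /b/ → [β] before /s/ (stop → fricative, matching a fricative); /ɖ/ → [ʐ] before /v/ (stop → fricative, matching a fricative) — only manner changes, and always toward the following segment.
No alternation appears in [ɟəgʈʊ], [tisetci]: there the adjacent consonants already agree in manner (/g/ and /ʈ/ are both stops; /t/ and /c/ are both stops), so these forms are consistent with the same rule.
Since the segment that changes precedes the conditioning segment, the assimilation is regressive.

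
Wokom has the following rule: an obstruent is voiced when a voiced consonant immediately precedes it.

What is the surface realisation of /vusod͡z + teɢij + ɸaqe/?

[vusod͡zdeɢijβaqe]

/t/ is a voiceless alveolar stop. The preceding trigger /d͡z/ is voiced, so /t/ must become voiced as well.
Changing only its voicing to voiced gives [d] — the voiced alveolar stop.
The same rule applies at the second boundary: /ɸ/ → [β] next to /j/.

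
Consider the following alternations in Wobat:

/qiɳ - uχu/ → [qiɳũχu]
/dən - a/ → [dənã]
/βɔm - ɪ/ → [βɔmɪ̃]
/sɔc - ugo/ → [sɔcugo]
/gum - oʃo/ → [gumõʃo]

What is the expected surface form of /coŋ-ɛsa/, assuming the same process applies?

[coŋɛ̃sa]

The data show progressive nasality assimilation (vowel nasalisation): /u/ → [ũ] after /ɳ/; /a/ → [ã] after /n/; /ɪ/ → [ɪ̃] after /m/; /o/ → [õ] after /m/ — a vowel is nasalised by an immediately preceding nasal consonant.
No change occurs in [sɔcugo] because the vowel at the boundary is adjacent to an oral consonant, not a nasal (/u/ next to /c/).
The vowel /ɛ/ is adjacent to the preceding nasal /ŋ/, so it acquires [+nasal] and surfaces as [ɛ̃].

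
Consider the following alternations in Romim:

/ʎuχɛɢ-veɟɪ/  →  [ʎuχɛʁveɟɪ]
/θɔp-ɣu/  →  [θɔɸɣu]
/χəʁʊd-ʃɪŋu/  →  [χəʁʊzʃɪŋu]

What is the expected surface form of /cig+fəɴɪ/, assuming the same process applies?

The data show regressive manner assimilation: /ɢ/ → [ʁ] before /v/; /p/ → [ɸ] before /ɣ/; /d/ → [z] before /ʃ/. In each pair only manner changes, matching the following consonant, while place and voice stay constant.
/g/ is a voiced velar stop. The following trigger /f/ is a fricative, so /g/ must become a fricative as well.
The voiced velar fricative is [ɣ], so /g/ → [ɣ].

[ciɣfəɴɪ]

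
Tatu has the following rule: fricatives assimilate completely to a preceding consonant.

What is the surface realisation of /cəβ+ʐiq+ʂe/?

[cəββiqqe]

/ʐ/ is the segment targeted by the rule; it sits immediately after /β/, so it assimilates completely and surfaces as [β].
At the second juncture, /ʂ/ likewise becomes [q] adjacent to /q/.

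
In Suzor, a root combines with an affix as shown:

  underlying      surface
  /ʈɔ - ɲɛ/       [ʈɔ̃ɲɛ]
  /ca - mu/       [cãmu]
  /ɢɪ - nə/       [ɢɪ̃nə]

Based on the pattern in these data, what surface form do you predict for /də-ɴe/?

The data show regressive nasality assimilation (vowel nasalisation): /ɔ/ → [ɔ̃] before /ɲ/; /a/ → [ã] before /m/; /ɪ/ → [ɪ̃] before /n/ — a vowel is nasalised by an immediately following nasal consonant.
The vowel /ə/ is adjacent to the following nasal /ɴ/, so it acquires [+nasal] and surfaces as [ə̃].

[də̃ɴe]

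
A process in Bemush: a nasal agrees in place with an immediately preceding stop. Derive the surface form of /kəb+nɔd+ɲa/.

/n/ is a voiced alveolar nasal. The preceding trigger /b/ is bilabial, so /n/ must become bilabial as well.
The voiced bilabial nasal is [m], so /n/ → [m].
The same rule applies at the second boundary: /ɲ/ → [n] next to /d/.

[kəbmɔdna]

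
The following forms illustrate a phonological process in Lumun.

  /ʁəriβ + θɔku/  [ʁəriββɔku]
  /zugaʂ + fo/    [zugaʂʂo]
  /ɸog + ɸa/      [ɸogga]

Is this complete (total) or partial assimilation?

The segment that alternates is /θ/, which surfaces as [β] when adjacent to /β/.
The output [β] is identical to the trigger /β/ — every feature (place, manner, voicing) has been copied — so this is total assimilation.
The other forms behave the same way: /f/ → [ʂ] after /ʂ/; /ɸ/ → [g] after /g/ — in each case the output is a copy of the preceding consonant.

total assimilation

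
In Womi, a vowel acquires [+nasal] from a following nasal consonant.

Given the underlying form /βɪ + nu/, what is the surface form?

[βɪ̃nu]

The vowel /ɪ/ is adjacent to the following nasal /n/, so it acquires [+nasal] and surfaces as [ɪ̃].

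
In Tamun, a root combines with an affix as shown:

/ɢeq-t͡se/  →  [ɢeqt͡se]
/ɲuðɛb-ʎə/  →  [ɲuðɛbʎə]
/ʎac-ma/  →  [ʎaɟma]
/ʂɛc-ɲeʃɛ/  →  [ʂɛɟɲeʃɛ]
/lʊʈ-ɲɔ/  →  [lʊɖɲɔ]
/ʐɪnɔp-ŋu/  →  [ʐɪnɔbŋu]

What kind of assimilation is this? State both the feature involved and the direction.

The segment that alternates is /c/, which surfaces as [ɟ] when adjacent to /m/.
The change voiceless → voiced matches the voicing of the following /m/, identifying this as voicing assimilation.
Place and manner are unchanged, so the assimilation is partial, not total.
The other alternating forms pattern the same way: /c/ → [ɟ] before /ɲ/ (voiceless → voiced, matching voiced); /ʈ/ → [ɖ] before /ɲ/ (voiceless → voiced, matching voiced); /p/ → [b] before /ŋ/ (voiceless → voiced, matching voiced) — only voicing changes, and always toward the following segment.
No alternation appears in [ɢeqt͡se], [ɲuðɛbʎə]: there the adjacent consonants already agree in voicing (/q/ and /t͡s/ are both voiceless; /b/ and /ʎ/ are both voiced), so these forms are consistent with the same rule.
The trigger is the following segment, so the direction is regressive (anticipatory).

regressive voicing assimilation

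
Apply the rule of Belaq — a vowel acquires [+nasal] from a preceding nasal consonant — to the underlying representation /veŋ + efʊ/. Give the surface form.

The vowel /e/ is adjacent to the preceding nasal /ŋ/, so it acquires [+nasal] and surfaces as [ẽ].

[veŋẽfʊ]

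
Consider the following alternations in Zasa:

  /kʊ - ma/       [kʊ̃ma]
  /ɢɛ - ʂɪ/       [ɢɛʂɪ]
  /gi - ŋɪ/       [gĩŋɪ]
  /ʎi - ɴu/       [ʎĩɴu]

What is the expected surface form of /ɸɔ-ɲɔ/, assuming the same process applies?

[ɸɔ̃ɲɔ]

The data show regressive nasality assimilation (vowel nasalisation): /ʊ/ → [ʊ̃] before /m/; /i/ → [ĩ] before /ŋ/; /i/ → [ĩ] before /ɴ/ — a vowel is nasalised by an immediately following nasal consonant.
No change occurs in [ɢɛʂɪ] because the vowel at the boundary is adjacent to an oral consonant, not a nasal (/ɛ/ next to /ʂ/).
The vowel /ɔ/ is adjacent to the following nasal /ɲ/, so it acquires [+nasal] and surfaces as [ɔ̃].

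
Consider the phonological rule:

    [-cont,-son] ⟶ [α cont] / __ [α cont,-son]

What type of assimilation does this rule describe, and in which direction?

The shared variable α links the value of [cont] on the target to that of the neighbouring obstruent. [cont] distinguishes stops from fricatives — a manner-of-articulation feature — so this is manner assimilation.
The conditioning segment sits to the right of the focus bar, meaning the trigger follows the segment that changes — regressive assimilation.

regressive manner assimilation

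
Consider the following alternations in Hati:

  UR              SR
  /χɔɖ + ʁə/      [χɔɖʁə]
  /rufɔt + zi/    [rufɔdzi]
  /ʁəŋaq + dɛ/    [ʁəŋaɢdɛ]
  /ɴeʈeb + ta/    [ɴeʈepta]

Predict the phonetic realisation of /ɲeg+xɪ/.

The data show regressive voicing assimilation: /t/ → [d] before /z/; /q/ → [ɢ] before /d/; /b/ → [p] before /t/. In each pair only voicing changes, matching the following consonant, while place and manner stay constant.
No alternation appears in [χɔɖʁə]: there the adjacent consonants already agree in voicing (/ɖ/ and /ʁ/ are both voiced), so this form is consistent with the same rule.
/g/ is a voiced velar stop. The following trigger /x/ is voiceless, so /g/ must become voiceless as well.
Changing only its voicing to voiceless gives [k] — the voiceless velar stop.

[ɲekxɪ]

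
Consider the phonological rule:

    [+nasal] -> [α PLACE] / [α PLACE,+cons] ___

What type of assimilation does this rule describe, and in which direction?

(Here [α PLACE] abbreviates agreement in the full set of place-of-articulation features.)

progressive place assimilation

The rule copies the place features (abbreviated [PLACE]) from the environment onto the target, so the assimilating feature is place.
The conditioning segment sits to the left of the focus bar, meaning the trigger precedes the segment that changes — progressive assimilation.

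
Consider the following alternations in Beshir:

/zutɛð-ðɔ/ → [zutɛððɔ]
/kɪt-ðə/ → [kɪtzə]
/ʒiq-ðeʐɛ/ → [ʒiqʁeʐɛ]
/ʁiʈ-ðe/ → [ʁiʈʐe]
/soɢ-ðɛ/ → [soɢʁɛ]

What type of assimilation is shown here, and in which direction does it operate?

progressive place assimilation

Underlying /ð/ is realised as [z] next to /t/; /t/ itself does not change.
The change dental → alveolar matches the place of the preceding /t/, identifying this as place assimilation.
Manner and voice are unchanged, so the assimilation is partial, not total.
Checking the remaining alternations: /ð/ → [ʁ] after /q/ (dental → uvular, matching uvular); /ð/ → [ʐ] after /ʈ/ (dental → retroflex, matching retroflex); /ð/ → [ʁ] after /ɢ/ (dental → uvular, matching uvular) — only place changes, and always toward the preceding segment.
No alternation appears in [zutɛððɔ]: there the adjacent consonants already agree in place (/ð/ and /ð/ are both dental), so this form is consistent with the same rule.
The trigger is the preceding segment, so the direction is progressive (perseverative).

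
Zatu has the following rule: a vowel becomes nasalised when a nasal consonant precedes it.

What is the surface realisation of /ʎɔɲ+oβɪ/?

/o/ sits next to the nasal /ɲ/ and is therefore nasalised to [õ].

[ʎɔɲõβɪ]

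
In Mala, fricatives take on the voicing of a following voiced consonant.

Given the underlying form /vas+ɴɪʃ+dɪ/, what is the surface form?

[vazɴɪʒdɪ]

/s/ is a voiceless alveolar fricative. The following trigger /ɴ/ is voiced, so /s/ must become voiced as well.
Changing only its voicing to voiced gives [z] — the voiced alveolar fricative.
At the second juncture, /ʃ/ likewise becomes [ʒ] adjacent to /d/.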